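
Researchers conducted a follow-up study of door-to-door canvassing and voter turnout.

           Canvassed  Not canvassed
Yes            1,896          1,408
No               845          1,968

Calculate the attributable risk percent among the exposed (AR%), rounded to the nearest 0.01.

39.71

Reading the table with exposure as columns: a = 1896 (Canvassed, case), b = 845 (Canvassed, non-case), c = 1408 (Not canvassed, case), d = 1968.
Risk in exposed = 1896/2741 = 0.69172; risk in unexposed = 1408/3376 = 0.41706.
RR = 0.69172/0.41706 = 1.65855
AR% = (RR − 1)/RR × 100 = (1.65855 − 1)/1.65855 × 100 = 39.7064%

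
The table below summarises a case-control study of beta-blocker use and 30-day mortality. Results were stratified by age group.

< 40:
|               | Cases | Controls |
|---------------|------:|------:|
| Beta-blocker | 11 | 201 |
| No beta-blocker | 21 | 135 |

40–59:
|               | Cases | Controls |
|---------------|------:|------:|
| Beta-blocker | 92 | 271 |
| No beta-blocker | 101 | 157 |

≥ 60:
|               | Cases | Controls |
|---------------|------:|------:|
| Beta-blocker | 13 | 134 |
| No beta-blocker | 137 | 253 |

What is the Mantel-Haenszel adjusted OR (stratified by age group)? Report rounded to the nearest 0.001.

OR_MH = Σ(aᵢdᵢ/nᵢ) / Σ(bᵢcᵢ/nᵢ), where nᵢ is the stratum total.
Stratum 1 (< 40): n = 368; a·d/n = 11·135/368 = 4.0353; b·c/n = 201·21/368 = 11.4701
Stratum 2 (40–59): n = 621; a·d/n = 92·157/621 = 23.2593; b·c/n = 271·101/621 = 44.0757
Stratum 3 (≥ 60): n = 537; a·d/n = 13·253/537 = 6.1248; b·c/n = 134·137/537 = 34.1862
OR_MH = (4.0353 + 23.2593 + 6.1248) / (11.4701 + 44.0757 + 34.1862) = 33.4194 / 89.7320 = 0.37244

0.372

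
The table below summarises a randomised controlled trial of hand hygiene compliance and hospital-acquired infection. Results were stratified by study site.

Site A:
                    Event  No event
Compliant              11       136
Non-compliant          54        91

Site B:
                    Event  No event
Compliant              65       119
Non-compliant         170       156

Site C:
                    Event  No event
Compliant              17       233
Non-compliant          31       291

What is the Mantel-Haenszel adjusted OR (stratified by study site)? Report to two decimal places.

OR_MH = Σ(aᵢdᵢ/nᵢ) / Σ(bᵢcᵢ/nᵢ), where nᵢ is the stratum total.
Stratum 1 (Site A): n = 292; a·d/n = 11·91/292 = 3.4281; b·c/n = 136·54/292 = 25.1507
Stratum 2 (Site B): n = 510; a·d/n = 65·156/510 = 19.8824; b·c/n = 119·170/510 = 39.6667
Stratum 3 (Site C): n = 572; a·d/n = 17·291/572 = 8.6486; b·c/n = 233·31/572 = 12.6276
OR_MH = (3.4281 + 19.8824 + 8.6486) / (25.1507 + 39.6667 + 12.6276) = 31.9590 / 77.4450 = 0.41267

0.41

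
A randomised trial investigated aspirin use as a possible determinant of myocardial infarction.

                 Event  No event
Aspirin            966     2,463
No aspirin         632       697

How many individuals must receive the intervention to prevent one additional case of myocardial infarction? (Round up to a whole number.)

Risk in treated group = 966/3429 = 0.28171; risk in control = 632/1329 = 0.47555.
Absolute risk reduction = 0.47555 − 0.28171 = 0.19383
NNT = 1 / ARR = 1 / 0.19383 = 5.159 → round up → 6

6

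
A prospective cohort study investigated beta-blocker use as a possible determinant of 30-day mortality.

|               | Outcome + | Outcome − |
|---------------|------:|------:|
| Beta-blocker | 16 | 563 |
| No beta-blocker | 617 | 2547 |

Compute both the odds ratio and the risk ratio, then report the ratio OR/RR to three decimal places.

0.828

Cells: a = 16, b = 563, c = 617, d = 2547.
OR = (16·2547)/(563·617) = 40752/347371 = 0.11732
Risk in exposed = 16/579 = 0.02763; risk in unexposed = 617/3164 = 0.19501; RR = 0.14171
OR/RR = 0.11732 / 0.14171 = 0.82787
The outcome is not rare, so the OR lies further from 1 than the RR.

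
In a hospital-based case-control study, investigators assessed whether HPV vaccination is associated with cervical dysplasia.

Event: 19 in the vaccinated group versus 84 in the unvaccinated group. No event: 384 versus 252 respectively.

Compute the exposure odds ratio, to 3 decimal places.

0.148

From the description: a = 19, b = 384, c = 84, d = 252.
OR = (a·d)/(b·c) = (19 × 252) / (384 × 84) = 4788 / 32256 = 0.14844
Exposure is associated with lower odds of cervical dysplasia (OR = 0.15 < 1).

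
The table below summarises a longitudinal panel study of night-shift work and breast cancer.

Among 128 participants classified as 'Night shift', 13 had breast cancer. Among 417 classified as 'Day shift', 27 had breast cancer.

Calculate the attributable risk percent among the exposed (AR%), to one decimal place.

From the description: a = 13, b = 115, c = 27, d = 390.
Risk in exposed = 13/128 = 0.10156; risk in unexposed = 27/417 = 0.06475.
RR = 0.10156/0.06475 = 1.56858
AR% = (RR − 1)/RR × 100 = (1.56858 − 1)/1.56858 × 100 = 36.2479%

36.2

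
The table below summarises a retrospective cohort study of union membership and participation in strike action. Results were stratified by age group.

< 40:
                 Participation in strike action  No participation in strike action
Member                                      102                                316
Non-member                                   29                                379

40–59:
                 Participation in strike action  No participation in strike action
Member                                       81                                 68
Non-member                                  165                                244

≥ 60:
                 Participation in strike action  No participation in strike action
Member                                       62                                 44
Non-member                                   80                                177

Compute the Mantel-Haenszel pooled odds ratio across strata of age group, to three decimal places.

OR_MH = Σ(aᵢdᵢ/nᵢ) / Σ(bᵢcᵢ/nᵢ), where nᵢ is the stratum total.
Stratum 1 (< 40): n = 826; a·d/n = 102·379/826 = 46.8015; b·c/n = 316·29/826 = 11.0944
Stratum 2 (40–59): n = 558; a·d/n = 81·244/558 = 35.4194; b·c/n = 68·165/558 = 20.1075
Stratum 3 (≥ 60): n = 363; a·d/n = 62·177/363 = 30.2314; b·c/n = 44·80/363 = 9.6970
OR_MH = (46.8015 + 35.4194 + 30.2314) / (11.0944 + 20.1075 + 9.6970) = 112.4522 / 40.8989 = 2.74951

2.750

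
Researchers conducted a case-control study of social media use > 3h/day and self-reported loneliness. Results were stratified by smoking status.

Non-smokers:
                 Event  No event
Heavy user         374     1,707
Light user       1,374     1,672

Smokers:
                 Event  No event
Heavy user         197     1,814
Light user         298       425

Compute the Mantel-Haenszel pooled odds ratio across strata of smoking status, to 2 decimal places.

OR_MH = Σ(aᵢdᵢ/nᵢ) / Σ(bᵢcᵢ/nᵢ), where nᵢ is the stratum total.
Stratum 1 (Non-smokers): n = 5127; a·d/n = 374·1672/5127 = 121.9676; b·c/n = 1707·1374/5127 = 457.4640
Stratum 2 (Smokers): n = 2734; a·d/n = 197·425/2734 = 30.6236; b·c/n = 1814·298/2734 = 197.7220
OR_MH = (121.9676 + 30.6236) / (457.4640 + 197.7220) = 152.5913 / 655.1860 = 0.23290

0.23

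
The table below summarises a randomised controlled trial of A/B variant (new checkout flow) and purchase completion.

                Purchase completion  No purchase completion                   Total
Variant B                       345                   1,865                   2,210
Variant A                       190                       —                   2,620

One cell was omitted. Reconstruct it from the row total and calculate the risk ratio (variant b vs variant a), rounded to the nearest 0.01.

2.15

The missing cell is in the unexposed row: 2620 − 190 = 2430.
So a = 345, b = 1865, c = 190, d = 2430.
RR = [a/(a+b)] / [c/(c+d)] = (345/2210) / (190/2620) = 0.15611/0.07252 = 2.15266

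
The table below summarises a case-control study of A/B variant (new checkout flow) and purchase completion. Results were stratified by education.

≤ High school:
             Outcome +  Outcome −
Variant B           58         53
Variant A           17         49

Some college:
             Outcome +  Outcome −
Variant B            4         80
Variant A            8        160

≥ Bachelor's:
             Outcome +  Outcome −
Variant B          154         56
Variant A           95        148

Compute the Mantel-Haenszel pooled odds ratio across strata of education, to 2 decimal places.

OR_MH = Σ(aᵢdᵢ/nᵢ) / Σ(bᵢcᵢ/nᵢ), where nᵢ is the stratum total.
Stratum 1 (≤ High school): n = 177; a·d/n = 58·49/177 = 16.0565; b·c/n = 53·17/177 = 5.0904
Stratum 2 (Some college): n = 252; a·d/n = 4·160/252 = 2.5397; b·c/n = 80·8/252 = 2.5397
Stratum 3 (≥ Bachelor's): n = 453; a·d/n = 154·148/453 = 50.3135; b·c/n = 56·95/453 = 11.7439
OR_MH = (16.0565 + 2.5397 + 50.3135) / (5.0904 + 2.5397 + 11.7439) = 68.9096 / 19.3740 = 3.55681

3.56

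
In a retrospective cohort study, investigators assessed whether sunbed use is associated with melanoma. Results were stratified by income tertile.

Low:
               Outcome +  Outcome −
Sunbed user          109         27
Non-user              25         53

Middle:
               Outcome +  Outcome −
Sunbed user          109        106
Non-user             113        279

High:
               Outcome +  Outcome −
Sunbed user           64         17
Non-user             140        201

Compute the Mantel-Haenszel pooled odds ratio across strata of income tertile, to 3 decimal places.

3.771

OR_MH = Σ(aᵢdᵢ/nᵢ) / Σ(bᵢcᵢ/nᵢ), where nᵢ is the stratum total.
Stratum 1 (Low): n = 214; a·d/n = 109·53/214 = 26.9953; b·c/n = 27·25/214 = 3.1542
Stratum 2 (Middle): n = 607; a·d/n = 109·279/607 = 50.1005; b·c/n = 106·113/607 = 19.7331
Stratum 3 (High): n = 422; a·d/n = 64·201/422 = 30.4834; b·c/n = 17·140/422 = 5.6398
OR_MH = (26.9953 + 50.1005 + 30.4834) / (3.1542 + 19.7331 + 5.6398) = 107.5792 / 28.5271 = 3.77112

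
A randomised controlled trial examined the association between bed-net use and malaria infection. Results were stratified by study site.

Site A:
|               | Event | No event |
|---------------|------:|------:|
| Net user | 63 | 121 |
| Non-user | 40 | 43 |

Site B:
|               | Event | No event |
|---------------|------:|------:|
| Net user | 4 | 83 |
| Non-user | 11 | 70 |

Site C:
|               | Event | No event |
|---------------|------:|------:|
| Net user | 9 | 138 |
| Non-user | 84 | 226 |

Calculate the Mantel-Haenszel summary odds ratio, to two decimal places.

0.33

OR_MH = Σ(aᵢdᵢ/nᵢ) / Σ(bᵢcᵢ/nᵢ), where nᵢ is the stratum total.
Stratum 1 (Site A): n = 267; a·d/n = 63·43/267 = 10.1461; b·c/n = 121·40/267 = 18.1273
Stratum 2 (Site B): n = 168; a·d/n = 4·70/168 = 1.6667; b·c/n = 83·11/168 = 5.4345
Stratum 3 (Site C): n = 457; a·d/n = 9·226/457 = 4.4508; b·c/n = 138·84/457 = 25.3654
OR_MH = (10.1461 + 1.6667 + 4.4508) / (18.1273 + 5.4345 + 25.3654) = 16.2635 / 48.9273 = 0.33240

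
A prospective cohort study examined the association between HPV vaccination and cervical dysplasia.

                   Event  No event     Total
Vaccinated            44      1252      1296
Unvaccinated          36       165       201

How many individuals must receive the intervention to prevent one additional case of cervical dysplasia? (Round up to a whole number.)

Risk in treated group = 44/1296 = 0.03395; risk in control = 36/201 = 0.17910.
Absolute risk reduction = 0.17910 − 0.03395 = 0.14515
NNT = 1 / ARR = 1 / 0.14515 = 6.889 → round up → 7

7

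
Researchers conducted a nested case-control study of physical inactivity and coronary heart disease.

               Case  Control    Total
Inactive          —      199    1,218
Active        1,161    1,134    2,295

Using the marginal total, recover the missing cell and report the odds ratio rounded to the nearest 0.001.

5.002

The missing cell is in the exposed row: 1218 − 199 = 1019.
So a = 1019, b = 199, c = 1161, d = 1134.
OR = (a·d)/(b·c) = (1019 × 1134) / (199 × 1161) = 1155546 / 231039 = 5.00152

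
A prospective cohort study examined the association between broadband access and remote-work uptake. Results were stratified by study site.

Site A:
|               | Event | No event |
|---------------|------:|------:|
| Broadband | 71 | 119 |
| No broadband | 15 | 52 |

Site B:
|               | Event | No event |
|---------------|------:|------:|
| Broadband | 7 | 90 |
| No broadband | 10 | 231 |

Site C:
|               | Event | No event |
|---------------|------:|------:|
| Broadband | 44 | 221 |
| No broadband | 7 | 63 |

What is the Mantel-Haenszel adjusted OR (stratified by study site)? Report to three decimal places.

OR_MH = Σ(aᵢdᵢ/nᵢ) / Σ(bᵢcᵢ/nᵢ), where nᵢ is the stratum total.
Stratum 1 (Site A): n = 257; a·d/n = 71·52/257 = 14.3658; b·c/n = 119·15/257 = 6.9455
Stratum 2 (Site B): n = 338; a·d/n = 7·231/338 = 4.7840; b·c/n = 90·10/338 = 2.6627
Stratum 3 (Site C): n = 335; a·d/n = 44·63/335 = 8.2746; b·c/n = 221·7/335 = 4.6179
OR_MH = (14.3658 + 4.7840 + 8.2746) / (6.9455 + 2.6627 + 4.6179) = 27.4244 / 14.2262 = 1.92775

1.928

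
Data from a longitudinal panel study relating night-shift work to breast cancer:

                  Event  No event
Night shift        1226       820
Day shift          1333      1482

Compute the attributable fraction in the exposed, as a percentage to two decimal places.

20.97

Cells: a = 1226, b = 820, c = 1333, d = 1482.
Risk in exposed = 1226/2046 = 0.59922; risk in unexposed = 1333/2815 = 0.47353.
RR = 0.59922/0.47353 = 1.26542
AR% = (RR − 1)/RR × 100 = (1.26542 − 1)/1.26542 × 100 = 20.9746%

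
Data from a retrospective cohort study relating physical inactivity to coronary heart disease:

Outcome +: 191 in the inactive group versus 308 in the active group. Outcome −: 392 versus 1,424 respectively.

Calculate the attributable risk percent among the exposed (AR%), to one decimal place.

45.7

From the description: a = 191, b = 392, c = 308, d = 1424.
Risk in exposed = 191/583 = 0.32762; risk in unexposed = 308/1732 = 0.17783.
RR = 0.32762/0.17783 = 1.84231
AR% = (RR − 1)/RR × 100 = (1.84231 − 1)/1.84231 × 100 = 45.7202%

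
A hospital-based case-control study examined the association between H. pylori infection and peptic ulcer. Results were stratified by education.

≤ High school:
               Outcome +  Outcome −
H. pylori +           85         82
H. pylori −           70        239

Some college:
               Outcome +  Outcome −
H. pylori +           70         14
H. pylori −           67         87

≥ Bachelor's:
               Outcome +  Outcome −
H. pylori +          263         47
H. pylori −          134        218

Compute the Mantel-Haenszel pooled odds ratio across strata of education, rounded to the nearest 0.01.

6.07

OR_MH = Σ(aᵢdᵢ/nᵢ) / Σ(bᵢcᵢ/nᵢ), where nᵢ is the stratum total.
Stratum 1 (≤ High school): n = 476; a·d/n = 85·239/476 = 42.6786; b·c/n = 82·70/476 = 12.0588
Stratum 2 (Some college): n = 238; a·d/n = 70·87/238 = 25.5882; b·c/n = 14·67/238 = 3.9412
Stratum 3 (≥ Bachelor's): n = 662; a·d/n = 263·218/662 = 86.6073; b·c/n = 47·134/662 = 9.5136
OR_MH = (42.6786 + 25.5882 + 86.6073) / (12.0588 + 3.9412 + 9.5136) = 154.8741 / 25.5136 = 6.07026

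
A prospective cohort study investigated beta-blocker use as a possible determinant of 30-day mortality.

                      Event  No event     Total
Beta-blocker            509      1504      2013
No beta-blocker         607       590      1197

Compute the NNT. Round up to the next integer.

4

Risk in treated group = 509/2013 = 0.25286; risk in control = 607/1197 = 0.50710.
Absolute risk reduction = 0.50710 − 0.25286 = 0.25424
NNT = 1 / ARR = 1 / 0.25424 = 3.933 → round up → 4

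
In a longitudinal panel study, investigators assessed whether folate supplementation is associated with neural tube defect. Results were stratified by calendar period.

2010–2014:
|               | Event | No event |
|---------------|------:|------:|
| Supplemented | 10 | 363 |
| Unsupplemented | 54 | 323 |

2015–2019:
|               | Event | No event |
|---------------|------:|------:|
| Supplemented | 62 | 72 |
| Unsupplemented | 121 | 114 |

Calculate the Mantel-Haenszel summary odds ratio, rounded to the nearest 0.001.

OR_MH = Σ(aᵢdᵢ/nᵢ) / Σ(bᵢcᵢ/nᵢ), where nᵢ is the stratum total.
Stratum 1 (2010–2014): n = 750; a·d/n = 10·323/750 = 4.3067; b·c/n = 363·54/750 = 26.1360
Stratum 2 (2015–2019): n = 369; a·d/n = 62·114/369 = 19.1545; b·c/n = 72·121/369 = 23.6098
OR_MH = (4.3067 + 19.1545) / (26.1360 + 23.6098) = 23.4611 / 49.7458 = 0.47162

0.472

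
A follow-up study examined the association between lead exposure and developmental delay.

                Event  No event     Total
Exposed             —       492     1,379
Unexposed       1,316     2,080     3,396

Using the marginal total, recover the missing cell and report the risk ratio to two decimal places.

1.66

The missing cell is in the exposed row: 1379 − 492 = 887.
So a = 887, b = 492, c = 1316, d = 2080.
RR = [a/(a+b)] / [c/(c+d)] = (887/1379) / (1316/3396) = 0.64322/0.38751 = 1.65986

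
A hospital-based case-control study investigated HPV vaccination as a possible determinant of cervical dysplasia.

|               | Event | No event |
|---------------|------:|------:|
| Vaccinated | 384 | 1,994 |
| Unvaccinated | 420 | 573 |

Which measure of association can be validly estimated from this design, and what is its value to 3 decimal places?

Cells: a = 384, b = 1994, c = 420, d = 573.
This is a hospital-based case-control study: participants were sampled on outcome status, so risks in the source population cannot be estimated directly — relative risk is not valid here. The odds ratio is the appropriate measure.
OR = (a·d)/(b·c) = (384 × 573) / (1994 × 420) = 220032 / 837480 = 0.26273

0.263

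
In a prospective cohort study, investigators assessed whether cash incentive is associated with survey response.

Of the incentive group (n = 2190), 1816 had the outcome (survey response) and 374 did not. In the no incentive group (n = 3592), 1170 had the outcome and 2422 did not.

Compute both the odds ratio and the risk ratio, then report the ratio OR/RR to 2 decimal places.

3.95

From the description: a = 1816, b = 374, c = 1170, d = 2422.
OR = (1816·2422)/(374·1170) = 4398352/437580 = 10.05154
Risk in exposed = 1816/2190 = 0.82922; risk in unexposed = 1170/3592 = 0.32572; RR = 2.54579
OR/RR = 10.05154 / 2.54579 = 3.94830
The outcome is not rare, so the OR lies further from 1 than the RR.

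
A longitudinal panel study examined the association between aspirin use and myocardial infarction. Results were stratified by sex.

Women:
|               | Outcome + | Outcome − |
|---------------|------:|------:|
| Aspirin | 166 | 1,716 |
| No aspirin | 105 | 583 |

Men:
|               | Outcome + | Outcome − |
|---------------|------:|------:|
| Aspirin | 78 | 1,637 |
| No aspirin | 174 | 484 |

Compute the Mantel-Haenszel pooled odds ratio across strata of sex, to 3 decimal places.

OR_MH = Σ(aᵢdᵢ/nᵢ) / Σ(bᵢcᵢ/nᵢ), where nᵢ is the stratum total.
Stratum 1 (Women): n = 2570; a·d/n = 166·583/2570 = 37.6568; b·c/n = 1716·105/2570 = 70.1089
Stratum 2 (Men): n = 2373; a·d/n = 78·484/2373 = 15.9090; b·c/n = 1637·174/2373 = 120.0329
OR_MH = (37.6568 + 15.9090) / (70.1089 + 120.0329) = 53.5658 / 190.1418 = 0.28171

0.282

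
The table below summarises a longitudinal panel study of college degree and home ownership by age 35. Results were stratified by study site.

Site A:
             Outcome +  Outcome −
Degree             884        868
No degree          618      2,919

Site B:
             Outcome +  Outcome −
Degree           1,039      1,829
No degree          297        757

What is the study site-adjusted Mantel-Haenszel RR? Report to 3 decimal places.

RR_MH = Σ(aᵢ·n₀ᵢ/nᵢ) / Σ(cᵢ·n₁ᵢ/nᵢ), with n₁ᵢ = aᵢ+bᵢ (exposed), n₀ᵢ = cᵢ+dᵢ (unexposed), nᵢ = n₁ᵢ+n₀ᵢ.
Stratum 1 (Site A): n₁ = 1752, n₀ = 3537, n = 5289; a·n₀/n = 884·3537/5289 = 591.1719; c·n₁/n = 618·1752/5289 = 204.7147
Stratum 2 (Site B): n₁ = 2868, n₀ = 1054, n = 3922; a·n₀/n = 1039·1054/3922 = 279.2213; c·n₁/n = 297·2868/3922 = 217.1841
RR_MH = (591.1719 + 279.2213) / (204.7147 + 217.1841) = 870.3932 / 421.8988 = 2.06304

2.063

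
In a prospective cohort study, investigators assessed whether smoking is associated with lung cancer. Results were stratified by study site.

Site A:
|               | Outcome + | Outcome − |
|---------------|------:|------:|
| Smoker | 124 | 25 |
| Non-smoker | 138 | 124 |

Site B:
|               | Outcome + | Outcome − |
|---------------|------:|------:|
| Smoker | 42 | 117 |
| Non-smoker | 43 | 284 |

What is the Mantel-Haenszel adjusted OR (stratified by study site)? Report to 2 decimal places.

OR_MH = Σ(aᵢdᵢ/nᵢ) / Σ(bᵢcᵢ/nᵢ), where nᵢ is the stratum total.
Stratum 1 (Site A): n = 411; a·d/n = 124·124/411 = 37.4112; b·c/n = 25·138/411 = 8.3942
Stratum 2 (Site B): n = 486; a·d/n = 42·284/486 = 24.5432; b·c/n = 117·43/486 = 10.3519
OR_MH = (37.4112 + 24.5432) / (8.3942 + 10.3519) = 61.9544 / 18.7460 = 3.30494

3.30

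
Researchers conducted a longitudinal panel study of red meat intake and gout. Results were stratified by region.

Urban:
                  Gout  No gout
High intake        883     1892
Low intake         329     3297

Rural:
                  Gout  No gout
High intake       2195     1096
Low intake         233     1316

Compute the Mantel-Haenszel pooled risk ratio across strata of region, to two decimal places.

3.99

RR_MH = Σ(aᵢ·n₀ᵢ/nᵢ) / Σ(cᵢ·n₁ᵢ/nᵢ), with n₁ᵢ = aᵢ+bᵢ (exposed), n₀ᵢ = cᵢ+dᵢ (unexposed), nᵢ = n₁ᵢ+n₀ᵢ.
Stratum 1 (Urban): n₁ = 2775, n₀ = 3626, n = 6401; a·n₀/n = 883·3626/6401 = 500.1965; c·n₁/n = 329·2775/6401 = 142.6301
Stratum 2 (Rural): n₁ = 3291, n₀ = 1549, n = 4840; a·n₀/n = 2195·1549/4840 = 702.4907; c·n₁/n = 233·3291/4840 = 158.4304
RR_MH = (500.1965 + 702.4907) / (142.6301 + 158.4304) = 1202.6872 / 301.0604 = 3.99484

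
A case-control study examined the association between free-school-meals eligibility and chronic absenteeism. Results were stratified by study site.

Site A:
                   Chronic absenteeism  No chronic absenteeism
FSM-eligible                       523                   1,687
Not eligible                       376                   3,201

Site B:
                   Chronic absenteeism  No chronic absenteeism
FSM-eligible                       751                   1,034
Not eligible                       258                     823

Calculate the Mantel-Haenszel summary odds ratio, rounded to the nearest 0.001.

OR_MH = Σ(aᵢdᵢ/nᵢ) / Σ(bᵢcᵢ/nᵢ), where nᵢ is the stratum total.
Stratum 1 (Site A): n = 5787; a·d/n = 523·3201/5787 = 289.2903; b·c/n = 1687·376/5787 = 109.6098
Stratum 2 (Site B): n = 2866; a·d/n = 751·823/2866 = 215.6570; b·c/n = 1034·258/2866 = 93.0816
OR_MH = (289.2903 + 215.6570) / (109.6098 + 93.0816) = 504.9473 / 202.6915 = 2.49121

2.491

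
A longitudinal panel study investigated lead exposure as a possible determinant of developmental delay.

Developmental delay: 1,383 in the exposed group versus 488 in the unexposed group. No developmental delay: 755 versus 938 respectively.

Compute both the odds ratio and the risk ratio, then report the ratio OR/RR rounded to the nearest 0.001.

From the description: a = 1383, b = 755, c = 488, d = 938.
OR = (1383·938)/(755·488) = 1297254/368440 = 3.52094
Risk in exposed = 1383/2138 = 0.64687; risk in unexposed = 488/1426 = 0.34222; RR = 1.89023
OR/RR = 3.52094 / 1.89023 = 1.86270
The outcome is not rare, so the OR lies further from 1 than the RR.

1.863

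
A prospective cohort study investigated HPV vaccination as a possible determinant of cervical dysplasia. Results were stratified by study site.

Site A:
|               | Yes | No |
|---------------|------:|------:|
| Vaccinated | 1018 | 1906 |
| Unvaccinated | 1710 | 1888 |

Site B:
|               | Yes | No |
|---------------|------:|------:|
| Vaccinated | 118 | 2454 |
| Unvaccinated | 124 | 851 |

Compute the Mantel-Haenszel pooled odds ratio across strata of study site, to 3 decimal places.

0.552

OR_MH = Σ(aᵢdᵢ/nᵢ) / Σ(bᵢcᵢ/nᵢ), where nᵢ is the stratum total.
Stratum 1 (Site A): n = 6522; a·d/n = 1018·1888/6522 = 294.6924; b·c/n = 1906·1710/6522 = 499.7332
Stratum 2 (Site B): n = 3547; a·d/n = 118·851/3547 = 28.3107; b·c/n = 2454·124/3547 = 85.7897
OR_MH = (294.6924 + 28.3107) / (499.7332 + 85.7897) = 323.0031 / 585.5229 = 0.55165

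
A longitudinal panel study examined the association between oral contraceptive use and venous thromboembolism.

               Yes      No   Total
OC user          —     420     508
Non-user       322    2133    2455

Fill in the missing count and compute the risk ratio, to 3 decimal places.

1.321

The missing cell is in the exposed row: 508 − 420 = 88.
So a = 88, b = 420, c = 322, d = 2133.
RR = [a/(a+b)] / [c/(c+d)] = (88/508) / (322/2455) = 0.17323/0.13116 = 1.32073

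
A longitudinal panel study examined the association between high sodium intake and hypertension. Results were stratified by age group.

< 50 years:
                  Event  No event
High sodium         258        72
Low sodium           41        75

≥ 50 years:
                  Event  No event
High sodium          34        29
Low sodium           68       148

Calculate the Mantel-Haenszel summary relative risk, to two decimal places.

2.04

RR_MH = Σ(aᵢ·n₀ᵢ/nᵢ) / Σ(cᵢ·n₁ᵢ/nᵢ), with n₁ᵢ = aᵢ+bᵢ (exposed), n₀ᵢ = cᵢ+dᵢ (unexposed), nᵢ = n₁ᵢ+n₀ᵢ.
Stratum 1 (< 50 years): n₁ = 330, n₀ = 116, n = 446; a·n₀/n = 258·116/446 = 67.1031; c·n₁/n = 41·330/446 = 30.3363
Stratum 2 (≥ 50 years): n₁ = 63, n₀ = 216, n = 279; a·n₀/n = 34·216/279 = 26.3226; c·n₁/n = 68·63/279 = 15.3548
RR_MH = (67.1031 + 26.3226) / (30.3363 + 15.3548) = 93.4257 / 45.6912 = 2.04472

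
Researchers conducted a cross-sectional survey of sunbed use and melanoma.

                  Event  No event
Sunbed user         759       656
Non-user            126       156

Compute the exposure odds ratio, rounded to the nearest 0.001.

1.432

Cells: a = 759, b = 656, c = 126, d = 156.
OR = (a·d)/(b·c) = (759 × 156) / (656 × 126) = 118404 / 82656 = 1.43249
The odds of melanoma are about 1.43 times as high in the sunbed user group.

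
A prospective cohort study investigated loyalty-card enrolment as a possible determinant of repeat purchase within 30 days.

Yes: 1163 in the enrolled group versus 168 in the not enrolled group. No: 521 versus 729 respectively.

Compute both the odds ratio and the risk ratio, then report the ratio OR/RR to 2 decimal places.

From the description: a = 1163, b = 521, c = 168, d = 729.
OR = (1163·729)/(521·168) = 847827/87528 = 9.68635
Risk in exposed = 1163/1684 = 0.69062; risk in unexposed = 168/897 = 0.18729; RR = 3.68740
OR/RR = 9.68635 / 3.68740 = 2.62688
The outcome is not rare, so the OR lies further from 1 than the RR.

2.63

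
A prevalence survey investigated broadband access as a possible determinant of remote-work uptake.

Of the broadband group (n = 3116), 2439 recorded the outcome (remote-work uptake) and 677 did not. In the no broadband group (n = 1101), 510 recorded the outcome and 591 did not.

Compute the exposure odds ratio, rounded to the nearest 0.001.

From the description: a = 2439, b = 677, c = 510, d = 591.
OR = (a·d)/(b·c) = (2439 × 591) / (677 × 510) = 1441449 / 345270 = 4.17485
The odds of remote-work uptake are about 4.17 times as high in the broadband group.

4.175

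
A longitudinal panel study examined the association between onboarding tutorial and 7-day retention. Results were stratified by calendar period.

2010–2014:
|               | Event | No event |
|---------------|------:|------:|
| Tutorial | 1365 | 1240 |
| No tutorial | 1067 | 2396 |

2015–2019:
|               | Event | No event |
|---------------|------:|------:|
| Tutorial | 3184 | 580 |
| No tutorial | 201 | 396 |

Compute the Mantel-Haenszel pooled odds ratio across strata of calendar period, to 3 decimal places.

OR_MH = Σ(aᵢdᵢ/nᵢ) / Σ(bᵢcᵢ/nᵢ), where nᵢ is the stratum total.
Stratum 1 (2010–2014): n = 6068; a·d/n = 1365·2396/6068 = 538.9815; b·c/n = 1240·1067/6068 = 218.0422
Stratum 2 (2015–2019): n = 4361; a·d/n = 3184·396/4361 = 289.1227; b·c/n = 580·201/4361 = 26.7324
OR_MH = (538.9815 + 289.1227) / (218.0422 + 26.7324) = 828.1042 / 244.7746 = 3.38313

3.383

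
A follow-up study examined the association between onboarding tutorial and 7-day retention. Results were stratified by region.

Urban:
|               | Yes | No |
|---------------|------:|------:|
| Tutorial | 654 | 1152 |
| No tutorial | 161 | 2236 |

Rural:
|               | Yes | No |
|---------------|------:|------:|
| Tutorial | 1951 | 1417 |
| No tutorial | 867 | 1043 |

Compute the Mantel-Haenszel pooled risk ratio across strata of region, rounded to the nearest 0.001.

1.734

RR_MH = Σ(aᵢ·n₀ᵢ/nᵢ) / Σ(cᵢ·n₁ᵢ/nᵢ), with n₁ᵢ = aᵢ+bᵢ (exposed), n₀ᵢ = cᵢ+dᵢ (unexposed), nᵢ = n₁ᵢ+n₀ᵢ.
Stratum 1 (Urban): n₁ = 1806, n₀ = 2397, n = 4203; a·n₀/n = 654·2397/4203 = 372.9807; c·n₁/n = 161·1806/4203 = 69.1806
Stratum 2 (Rural): n₁ = 3368, n₀ = 1910, n = 5278; a·n₀/n = 1951·1910/5278 = 706.0269; c·n₁/n = 867·3368/5278 = 553.2505
RR_MH = (372.9807 + 706.0269) / (69.1806 + 553.2505) = 1079.0076 / 622.4311 = 1.73354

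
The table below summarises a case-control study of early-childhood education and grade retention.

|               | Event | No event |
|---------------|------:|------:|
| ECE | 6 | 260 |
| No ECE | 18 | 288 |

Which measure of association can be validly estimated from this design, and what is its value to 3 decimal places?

0.369

Cells: a = 6, b = 260, c = 18, d = 288.
This is a case-control study: participants were sampled on outcome status, so risks in the source population cannot be estimated directly — relative risk is not valid here. The odds ratio is the appropriate measure.
OR = (a·d)/(b·c) = (6 × 288) / (260 × 18) = 1728 / 4680 = 0.36923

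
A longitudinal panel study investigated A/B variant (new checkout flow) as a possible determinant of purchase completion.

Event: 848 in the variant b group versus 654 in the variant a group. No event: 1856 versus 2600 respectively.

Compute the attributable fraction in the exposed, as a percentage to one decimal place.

35.9

From the description: a = 848, b = 1856, c = 654, d = 2600.
Risk in exposed = 848/2704 = 0.31361; risk in unexposed = 654/3254 = 0.20098.
RR = 0.31361/0.20098 = 1.56037
AR% = (RR − 1)/RR × 100 = (1.56037 − 1)/1.56037 × 100 = 35.9128%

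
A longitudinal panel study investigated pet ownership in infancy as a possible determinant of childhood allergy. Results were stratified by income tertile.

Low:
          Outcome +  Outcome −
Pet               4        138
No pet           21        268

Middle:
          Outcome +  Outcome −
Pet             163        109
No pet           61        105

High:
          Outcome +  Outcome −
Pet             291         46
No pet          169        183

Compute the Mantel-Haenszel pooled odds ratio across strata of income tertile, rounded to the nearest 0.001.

3.581

OR_MH = Σ(aᵢdᵢ/nᵢ) / Σ(bᵢcᵢ/nᵢ), where nᵢ is the stratum total.
Stratum 1 (Low): n = 431; a·d/n = 4·268/431 = 2.4872; b·c/n = 138·21/431 = 6.7239
Stratum 2 (Middle): n = 438; a·d/n = 163·105/438 = 39.0753; b·c/n = 109·61/438 = 15.1804
Stratum 3 (High): n = 689; a·d/n = 291·183/689 = 77.2903; b·c/n = 46·169/689 = 11.2830
OR_MH = (2.4872 + 39.0753 + 77.2903) / (6.7239 + 15.1804 + 11.2830) = 118.8529 / 33.1873 = 3.58128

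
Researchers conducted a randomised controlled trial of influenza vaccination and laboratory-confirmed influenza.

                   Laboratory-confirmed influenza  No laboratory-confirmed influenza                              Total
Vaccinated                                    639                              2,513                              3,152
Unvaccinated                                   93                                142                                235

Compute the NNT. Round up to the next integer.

Risk in treated group = 639/3152 = 0.20273; risk in control = 93/235 = 0.39574.
Absolute risk reduction = 0.39574 − 0.20273 = 0.19302
NNT = 1 / ARR = 1 / 0.19302 = 5.181 → round up → 6

6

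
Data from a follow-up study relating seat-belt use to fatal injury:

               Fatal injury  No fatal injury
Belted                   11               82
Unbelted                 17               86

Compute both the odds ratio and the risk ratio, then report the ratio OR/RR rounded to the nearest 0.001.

Cells: a = 11, b = 82, c = 17, d = 86.
OR = (11·86)/(82·17) = 946/1394 = 0.67862
Risk in exposed = 11/93 = 0.11828; risk in unexposed = 17/103 = 0.16505; RR = 0.71664
OR/RR = 0.67862 / 0.71664 = 0.94696
The outcome is not rare, so the OR lies further from 1 than the RR.

0.947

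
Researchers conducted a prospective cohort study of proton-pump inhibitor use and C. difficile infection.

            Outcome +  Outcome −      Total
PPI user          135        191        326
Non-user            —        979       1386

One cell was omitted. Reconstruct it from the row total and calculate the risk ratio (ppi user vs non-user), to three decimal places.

1.410

The missing cell is in the unexposed row: 1386 − 979 = 407.
So a = 135, b = 191, c = 407, d = 979.
RR = [a/(a+b)] / [c/(c+d)] = (135/326) / (407/1386) = 0.41411/0.29365 = 1.41021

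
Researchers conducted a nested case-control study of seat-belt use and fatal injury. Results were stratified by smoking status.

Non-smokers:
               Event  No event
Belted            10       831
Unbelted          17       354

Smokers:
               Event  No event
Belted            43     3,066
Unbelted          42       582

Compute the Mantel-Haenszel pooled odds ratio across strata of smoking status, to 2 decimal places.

0.21

OR_MH = Σ(aᵢdᵢ/nᵢ) / Σ(bᵢcᵢ/nᵢ), where nᵢ is the stratum total.
Stratum 1 (Non-smokers): n = 1212; a·d/n = 10·354/1212 = 2.9208; b·c/n = 831·17/1212 = 11.6559
Stratum 2 (Smokers): n = 3733; a·d/n = 43·582/3733 = 6.7040; b·c/n = 3066·42/3733 = 34.4956
OR_MH = (2.9208 + 6.7040) / (11.6559 + 34.4956) = 9.6248 / 46.1515 = 0.20855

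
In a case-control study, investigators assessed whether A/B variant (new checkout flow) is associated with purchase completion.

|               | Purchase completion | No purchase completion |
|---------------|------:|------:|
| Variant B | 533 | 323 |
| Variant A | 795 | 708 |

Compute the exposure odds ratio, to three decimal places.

Cells: a = 533, b = 323, c = 795, d = 708.
OR = (a·d)/(b·c) = (533 × 708) / (323 × 795) = 377364 / 256785 = 1.46957
The odds of purchase completion are about 1.47 times as high in the variant b group.

1.470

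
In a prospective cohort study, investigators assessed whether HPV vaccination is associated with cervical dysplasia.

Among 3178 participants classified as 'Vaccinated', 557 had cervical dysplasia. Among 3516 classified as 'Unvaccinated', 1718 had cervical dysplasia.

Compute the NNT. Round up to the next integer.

Risk in treated group = 557/3178 = 0.17527; risk in control = 1718/3516 = 0.48862.
Absolute risk reduction = 0.48862 − 0.17527 = 0.31336
NNT = 1 / ARR = 1 / 0.31336 = 3.191 → round up → 4

4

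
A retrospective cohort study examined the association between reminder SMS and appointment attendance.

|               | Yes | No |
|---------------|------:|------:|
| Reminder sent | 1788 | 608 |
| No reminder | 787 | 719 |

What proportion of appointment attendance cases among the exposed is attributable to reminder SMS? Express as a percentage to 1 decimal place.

30.0

Cells: a = 1788, b = 608, c = 787, d = 719.
Risk in exposed = 1788/2396 = 0.74624; risk in unexposed = 787/1506 = 0.52258.
RR = 0.74624/0.52258 = 1.42801
AR% = (RR − 1)/RR × 100 = (1.42801 − 1)/1.42801 × 100 = 29.9724%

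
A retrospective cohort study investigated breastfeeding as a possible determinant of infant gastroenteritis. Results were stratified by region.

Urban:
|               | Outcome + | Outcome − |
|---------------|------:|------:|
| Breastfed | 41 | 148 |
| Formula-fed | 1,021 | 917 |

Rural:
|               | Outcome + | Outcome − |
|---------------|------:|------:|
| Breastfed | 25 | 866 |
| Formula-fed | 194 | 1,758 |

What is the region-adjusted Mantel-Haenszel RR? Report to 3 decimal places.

RR_MH = Σ(aᵢ·n₀ᵢ/nᵢ) / Σ(cᵢ·n₁ᵢ/nᵢ), with n₁ᵢ = aᵢ+bᵢ (exposed), n₀ᵢ = cᵢ+dᵢ (unexposed), nᵢ = n₁ᵢ+n₀ᵢ.
Stratum 1 (Urban): n₁ = 189, n₀ = 1938, n = 2127; a·n₀/n = 41·1938/2127 = 37.3568; c·n₁/n = 1021·189/2127 = 90.7236
Stratum 2 (Rural): n₁ = 891, n₀ = 1952, n = 2843; a·n₀/n = 25·1952/2843 = 17.1650; c·n₁/n = 194·891/2843 = 60.7999
RR_MH = (37.3568 + 17.1650) / (90.7236 + 60.7999) = 54.5218 / 151.5234 = 0.35982

0.360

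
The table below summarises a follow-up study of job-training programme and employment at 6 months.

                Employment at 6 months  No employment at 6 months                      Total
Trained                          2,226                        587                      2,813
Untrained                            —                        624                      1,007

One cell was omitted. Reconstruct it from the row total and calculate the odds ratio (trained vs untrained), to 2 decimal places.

6.18

The missing cell is in the unexposed row: 1007 − 624 = 383.
So a = 2226, b = 587, c = 383, d = 624.
OR = (a·d)/(b·c) = (2226 × 624) / (587 × 383) = 1389024 / 224821 = 6.17836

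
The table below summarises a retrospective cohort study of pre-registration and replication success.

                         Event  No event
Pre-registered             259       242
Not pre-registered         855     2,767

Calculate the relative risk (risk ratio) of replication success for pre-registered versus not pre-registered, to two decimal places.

2.19

Cells: a = 259, b = 242, c = 855, d = 2767.
Risk in exposed = 259/501 = 0.51697; risk in unexposed = 855/3622 = 0.23606.
RR = 0.51697 / 0.23606 = 2.19000
The risk among the exposed is 2.19 times that among the unexposed.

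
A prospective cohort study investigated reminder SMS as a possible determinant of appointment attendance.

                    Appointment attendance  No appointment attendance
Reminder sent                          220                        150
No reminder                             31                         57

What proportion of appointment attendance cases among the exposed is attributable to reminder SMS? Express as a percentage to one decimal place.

Cells: a = 220, b = 150, c = 31, d = 57.
Risk in exposed = 220/370 = 0.59459; risk in unexposed = 31/88 = 0.35227.
RR = 0.59459/0.35227 = 1.68788
AR% = (RR − 1)/RR × 100 = (1.68788 − 1)/1.68788 × 100 = 40.7541%

40.8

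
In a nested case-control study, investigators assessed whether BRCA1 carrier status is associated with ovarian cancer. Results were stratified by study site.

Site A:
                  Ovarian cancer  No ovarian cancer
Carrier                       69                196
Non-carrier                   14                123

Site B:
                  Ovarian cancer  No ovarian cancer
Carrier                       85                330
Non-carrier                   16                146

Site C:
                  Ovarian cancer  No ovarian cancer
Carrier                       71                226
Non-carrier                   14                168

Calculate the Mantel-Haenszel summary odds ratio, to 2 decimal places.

OR_MH = Σ(aᵢdᵢ/nᵢ) / Σ(bᵢcᵢ/nᵢ), where nᵢ is the stratum total.
Stratum 1 (Site A): n = 402; a·d/n = 69·123/402 = 21.1119; b·c/n = 196·14/402 = 6.8259
Stratum 2 (Site B): n = 577; a·d/n = 85·146/577 = 21.5078; b·c/n = 330·16/577 = 9.1508
Stratum 3 (Site C): n = 479; a·d/n = 71·168/479 = 24.9019; b·c/n = 226·14/479 = 6.6054
OR_MH = (21.1119 + 21.5078 + 24.9019) / (6.8259 + 9.1508 + 6.6054) = 67.5216 / 22.5821 = 2.99005

2.99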